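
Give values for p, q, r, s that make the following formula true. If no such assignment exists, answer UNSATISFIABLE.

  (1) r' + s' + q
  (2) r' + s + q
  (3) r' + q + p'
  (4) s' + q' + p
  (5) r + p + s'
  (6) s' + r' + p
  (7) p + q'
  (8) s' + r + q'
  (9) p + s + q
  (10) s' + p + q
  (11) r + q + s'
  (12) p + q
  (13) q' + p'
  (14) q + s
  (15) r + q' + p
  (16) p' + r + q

UNSATISFIABLE

Case p = 1:
The clause (q') is unit, so q = 0.
The clause (r') is unit, so r = 0.
That conflicts with the unit clause (r).
That branch fails; take p = 0 instead.
The clause (q') is unit, so q = 0.
That conflicts with the unit clause (q).
Neither p = 1 nor p = 0 works.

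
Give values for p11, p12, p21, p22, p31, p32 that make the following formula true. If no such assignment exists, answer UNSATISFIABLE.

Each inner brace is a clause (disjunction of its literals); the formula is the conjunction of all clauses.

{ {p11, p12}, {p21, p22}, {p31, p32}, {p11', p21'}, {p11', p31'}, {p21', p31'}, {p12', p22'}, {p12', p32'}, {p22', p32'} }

Try p11 = 1.
The clause (p21') is unit, so p21 = 0.
The clause (p22) is unit, so p22 = 1.
The clause (p31') is unit, so p31 = 0.
The clause (p32) is unit, so p32 = 1.
But (p32') is also a unit clause — contradiction.
So p11 must be the other value — set p11 = 0.
The clause (p12) is unit, so p12 = 1.
The clause (p22') is unit, so p22 = 0.
The clause (p21) is unit, so p21 = 1.
The clause (p31') is unit, so p31 = 0.
The clause (p32) is unit, so p32 = 1.
But (p32') is also a unit clause — contradiction.
Both values of p11 lead to a conflict.

UNSATISFIABLE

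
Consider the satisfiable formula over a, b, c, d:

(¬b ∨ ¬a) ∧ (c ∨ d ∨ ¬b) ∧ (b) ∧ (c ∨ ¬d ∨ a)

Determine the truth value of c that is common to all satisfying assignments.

Suppose c = False.
The clause (b) is unit, so b = True.
The clause (¬a) is unit, so a = False.
The clause (d) is unit, so d = True.
That conflicts with the unit clause (¬d).
So every satisfying assignment has c = True.

True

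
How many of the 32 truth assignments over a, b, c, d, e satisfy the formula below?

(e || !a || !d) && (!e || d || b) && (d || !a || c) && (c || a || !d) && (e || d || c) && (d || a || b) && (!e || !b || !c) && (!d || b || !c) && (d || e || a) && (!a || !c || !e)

There are 2^5 = 32 truth assignments over (a, b, c, d, e).
Split on d. With d = true, the clauses containing d are satisfied and !d drops from the rest; 3 of the 2^4 = 16 assignments to the other variables satisfy what remains.
With d = false, by the same count on the reduced clause set, 3 assignments work.
Total: 3 + 3 = 6.

6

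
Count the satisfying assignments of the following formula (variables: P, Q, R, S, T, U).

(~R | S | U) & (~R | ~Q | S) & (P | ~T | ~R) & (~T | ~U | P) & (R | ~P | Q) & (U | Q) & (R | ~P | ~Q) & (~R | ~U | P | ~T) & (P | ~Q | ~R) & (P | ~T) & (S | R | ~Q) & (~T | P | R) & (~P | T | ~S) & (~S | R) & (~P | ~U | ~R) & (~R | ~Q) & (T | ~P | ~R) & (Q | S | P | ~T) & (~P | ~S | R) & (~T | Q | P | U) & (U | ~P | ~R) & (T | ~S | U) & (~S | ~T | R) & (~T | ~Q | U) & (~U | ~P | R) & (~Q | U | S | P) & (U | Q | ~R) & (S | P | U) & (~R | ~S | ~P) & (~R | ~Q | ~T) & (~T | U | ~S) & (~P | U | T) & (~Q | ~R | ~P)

There are 2^6 = 64 truth assignments over (P, Q, R, S, T, U).
Split on Q. With Q = 1, the clauses containing Q are satisfied and ~Q drops from the rest; 0 of the 2^5 = 32 assignments to the other variables satisfy what remains.
With Q = 0, by the same count on the reduced clause set, 3 assignments work.
Total: 0 + 3 = 3.

3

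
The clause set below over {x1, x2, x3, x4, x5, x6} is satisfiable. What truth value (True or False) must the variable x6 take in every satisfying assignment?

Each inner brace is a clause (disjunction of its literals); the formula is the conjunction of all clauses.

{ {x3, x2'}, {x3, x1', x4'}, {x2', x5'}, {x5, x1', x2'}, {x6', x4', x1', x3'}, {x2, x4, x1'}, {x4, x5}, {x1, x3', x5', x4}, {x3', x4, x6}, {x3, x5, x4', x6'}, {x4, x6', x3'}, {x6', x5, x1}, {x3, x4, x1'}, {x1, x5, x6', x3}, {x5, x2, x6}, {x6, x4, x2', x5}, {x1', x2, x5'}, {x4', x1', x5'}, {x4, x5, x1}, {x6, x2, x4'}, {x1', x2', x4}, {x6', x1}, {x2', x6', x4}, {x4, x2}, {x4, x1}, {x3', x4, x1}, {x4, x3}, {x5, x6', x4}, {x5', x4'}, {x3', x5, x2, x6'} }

False

Suppose x6 = 1.
(x1) alone gives x1 = 1.
Suppose x3 = 1.
(x4') alone gives x4 = 0.
Now (x4) is unsatisfied and unit — conflict.
So x3 must be the other value — set x3 = 0.
(x2') alone gives x2 = 0.
(x4') alone gives x4 = 0.
Now (x4) is unsatisfied and unit — conflict.
Both values of x3 lead to a conflict.
So every satisfying assignment has x6 = False.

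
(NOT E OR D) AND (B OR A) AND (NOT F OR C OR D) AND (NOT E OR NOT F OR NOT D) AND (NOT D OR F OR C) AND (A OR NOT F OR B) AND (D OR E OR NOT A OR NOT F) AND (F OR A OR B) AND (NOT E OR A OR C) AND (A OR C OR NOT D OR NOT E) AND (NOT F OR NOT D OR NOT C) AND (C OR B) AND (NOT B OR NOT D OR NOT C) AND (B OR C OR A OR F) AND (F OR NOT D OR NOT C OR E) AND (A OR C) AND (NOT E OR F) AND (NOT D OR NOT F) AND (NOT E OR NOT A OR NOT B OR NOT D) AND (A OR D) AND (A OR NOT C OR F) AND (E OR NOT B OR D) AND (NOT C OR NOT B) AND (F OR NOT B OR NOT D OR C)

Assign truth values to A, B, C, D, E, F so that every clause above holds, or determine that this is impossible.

Case E = false:
Case B = false:
From the singleton clause (A), A = true.
From the singleton clause (C), C = true.
Case D = false:
From the singleton clause (NOT F), F = false.
Every clause now holds.

A: true; B: false; C: true; D: false; E: false; F: false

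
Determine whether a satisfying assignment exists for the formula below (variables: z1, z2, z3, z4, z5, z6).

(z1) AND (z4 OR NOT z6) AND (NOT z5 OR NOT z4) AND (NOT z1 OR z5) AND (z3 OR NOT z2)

From the singleton clause (z1), z1 = true.
From the singleton clause (z5), z5 = true.
From the singleton clause (NOT z4), z4 = false.
From the singleton clause (NOT z6), z6 = false.
Branch on z3: set z3 = true.
All clauses hold; z2 can take either value.
A satisfying assignment: z1 ↦ true; z2 ↦ false; z3 ↦ true; z4 ↦ false; z5 ↦ true; z6 ↦ false.

Yes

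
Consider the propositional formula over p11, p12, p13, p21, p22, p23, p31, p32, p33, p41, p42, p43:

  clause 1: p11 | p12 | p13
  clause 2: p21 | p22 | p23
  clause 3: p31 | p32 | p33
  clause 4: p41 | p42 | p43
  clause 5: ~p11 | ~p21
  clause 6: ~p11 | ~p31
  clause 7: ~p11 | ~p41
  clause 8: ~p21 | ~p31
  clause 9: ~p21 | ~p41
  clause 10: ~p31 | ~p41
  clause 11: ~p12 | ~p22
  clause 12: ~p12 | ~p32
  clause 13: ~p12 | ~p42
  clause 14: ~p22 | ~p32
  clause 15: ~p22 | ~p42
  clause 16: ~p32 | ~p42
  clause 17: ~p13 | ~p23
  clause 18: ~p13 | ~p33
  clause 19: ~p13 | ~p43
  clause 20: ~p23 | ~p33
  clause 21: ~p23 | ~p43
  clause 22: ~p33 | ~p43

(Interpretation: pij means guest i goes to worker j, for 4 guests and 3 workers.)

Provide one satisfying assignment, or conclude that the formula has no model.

Case p11 = 0:
Case p12 = 1:
(~p22) alone gives p22 = 0.
(~p32) alone gives p32 = 0.
(~p42) alone gives p42 = 0.
Case p21 = 1:
(~p31) alone gives p31 = 0.
(p33) alone gives p33 = 1.
(~p41) alone gives p41 = 0.
(p43) alone gives p43 = 1.
But (~p43) is also a unit clause — contradiction.
So p21 must be the other value — set p21 = 0.
(p23) alone gives p23 = 1.
(~p13) alone gives p13 = 0.
(~p33) alone gives p33 = 0.
(p31) alone gives p31 = 1.
(~p41) alone gives p41 = 0.
(p43) alone gives p43 = 1.
But (~p43) is also a unit clause — contradiction.
Either choice for p21 ends in contradiction.
So p12 must be the other value — set p12 = 0.
(p13) alone gives p13 = 1.
(~p23) alone gives p23 = 0.
(~p33) alone gives p33 = 0.
(~p43) alone gives p43 = 0.
Case p21 = 1:
(~p31) alone gives p31 = 0.
(p32) alone gives p32 = 1.
(~p41) alone gives p41 = 0.
(p42) alone gives p42 = 1.
But (~p42) is also a unit clause — contradiction.
So p21 must be the other value — set p21 = 0.
(p22) alone gives p22 = 1.
(~p32) alone gives p32 = 0.
(p31) alone gives p31 = 1.
(~p41) alone gives p41 = 0.
(p42) alone gives p42 = 1.
But (~p42) is also a unit clause — contradiction.
Either choice for p21 ends in contradiction.
Either choice for p12 ends in contradiction.
So p11 must be the other value — set p11 = 1.
(~p21) alone gives p21 = 0.
(~p31) alone gives p31 = 0.
(~p41) alone gives p41 = 0.
Case p22 = 1:
(~p12) alone gives p12 = 0.
(~p32) alone gives p32 = 0.
(p33) alone gives p33 = 1.
(~p42) alone gives p42 = 0.
(p43) alone gives p43 = 1.
But (~p43) is also a unit clause — contradiction.
So p22 must be the other value — set p22 = 0.
(p23) alone gives p23 = 1.
(~p13) alone gives p13 = 0.
(~p33) alone gives p33 = 0.
(p32) alone gives p32 = 1.
(~p12) alone gives p12 = 0.
(~p42) alone gives p42 = 0.
(p43) alone gives p43 = 1.
But (~p43) is also a unit clause — contradiction.
Either choice for p22 ends in contradiction.
Either choice for p11 ends in contradiction.

UNSATISFIABLE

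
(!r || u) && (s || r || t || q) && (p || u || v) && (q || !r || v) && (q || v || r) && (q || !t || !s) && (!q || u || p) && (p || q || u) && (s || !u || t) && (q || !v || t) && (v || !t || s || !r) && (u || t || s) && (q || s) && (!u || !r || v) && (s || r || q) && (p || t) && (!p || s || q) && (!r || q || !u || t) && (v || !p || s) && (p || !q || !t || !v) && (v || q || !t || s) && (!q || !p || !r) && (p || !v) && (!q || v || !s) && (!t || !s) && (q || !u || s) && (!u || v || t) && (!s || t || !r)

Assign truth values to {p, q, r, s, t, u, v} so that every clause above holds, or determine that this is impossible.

Case r = false:
Case q = true:
Case u = true:
Case s = false:
From the singleton clause (t), t = true.
Case v = true:
From the singleton clause (p), p = true.
All clauses are satisfied.

p: true,  q: true,  r: false,  s: false,  t: true,  u: true,  v: true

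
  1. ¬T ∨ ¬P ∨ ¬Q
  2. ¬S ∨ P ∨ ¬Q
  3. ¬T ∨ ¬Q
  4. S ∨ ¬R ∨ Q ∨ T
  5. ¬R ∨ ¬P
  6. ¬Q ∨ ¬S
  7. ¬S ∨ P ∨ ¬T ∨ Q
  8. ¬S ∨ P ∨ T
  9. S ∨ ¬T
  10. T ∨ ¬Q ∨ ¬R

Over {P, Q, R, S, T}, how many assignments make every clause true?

There are 2^5 = 32 truth assignments over (P, Q, R, S, T).
Split on R. With R = True, the clauses containing R are satisfied and ¬R drops from the rest; 0 of the 2^4 = 16 assignments to the other variables satisfy what remains.
With R = False, by the same count on the reduced clause set, 6 assignments work.
Total: 0 + 6 = 6.

6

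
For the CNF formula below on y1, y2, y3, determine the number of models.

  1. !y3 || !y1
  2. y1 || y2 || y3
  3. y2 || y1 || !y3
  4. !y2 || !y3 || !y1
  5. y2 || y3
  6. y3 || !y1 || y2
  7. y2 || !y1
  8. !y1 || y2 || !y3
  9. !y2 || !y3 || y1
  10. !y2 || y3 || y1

There are 2^3 = 8 truth assignments over (y1, y2, y3).
Check each against the 10 clauses (columns in the order y1, y2, y3):
  F F F  ✗ fails (y1 || y2 || y3)
  F F T  ✗ fails (y2 || y1 || !y3)
  F T F  ✗ fails (!y2 || y3 || y1)
  F T T  ✗ fails (!y2 || !y3 || y1)
  T F F  ✗ fails (y2 || y3)
  T F T  ✗ fails (!y3 || !y1)
  T T F  ✓ satisfies all
  T T T  ✗ fails (!y3 || !y1)
1 of the 8 rows is a model.

1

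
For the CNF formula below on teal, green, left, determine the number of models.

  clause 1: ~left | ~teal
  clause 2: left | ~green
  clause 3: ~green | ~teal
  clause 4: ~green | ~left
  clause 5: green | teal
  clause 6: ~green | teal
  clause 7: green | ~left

There are 2^3 = 8 truth assignments over (teal, green, left).
Check each against the 7 clauses (columns in the order teal, green, left):
  F F F  ✗ fails (green | teal)
  F F T  ✗ fails (green | teal)
  F T F  ✗ fails (left | ~green)
  F T T  ✗ fails (~green | ~left)
  T F F  ✓ satisfies all
  T F T  ✗ fails (~left | ~teal)
  T T F  ✗ fails (left | ~green)
  T T T  ✗ fails (~left | ~teal)
1 of the 8 rows is a model.

1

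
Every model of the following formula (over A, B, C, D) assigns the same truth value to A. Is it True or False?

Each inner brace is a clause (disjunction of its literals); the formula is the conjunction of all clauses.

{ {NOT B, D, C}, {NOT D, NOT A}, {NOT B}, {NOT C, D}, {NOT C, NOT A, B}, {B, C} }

Suppose A = true.
(NOT D) alone gives D = false.
(NOT B) alone gives B = false.
(NOT C) alone gives C = false.
Now (C) is unsatisfied and unit — conflict.
So every satisfying assignment has A = False.

False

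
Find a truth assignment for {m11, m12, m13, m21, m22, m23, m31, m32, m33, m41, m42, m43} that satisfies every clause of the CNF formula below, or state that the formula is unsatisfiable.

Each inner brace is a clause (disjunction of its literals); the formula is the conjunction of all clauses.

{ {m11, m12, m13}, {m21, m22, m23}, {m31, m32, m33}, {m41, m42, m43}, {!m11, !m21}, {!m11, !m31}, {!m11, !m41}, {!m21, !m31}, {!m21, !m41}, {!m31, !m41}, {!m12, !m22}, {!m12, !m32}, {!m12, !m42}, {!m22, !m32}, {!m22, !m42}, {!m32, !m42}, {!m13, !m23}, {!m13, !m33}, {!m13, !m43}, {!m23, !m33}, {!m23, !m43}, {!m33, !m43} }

Try m11 = false.
Try m12 = true.
(!m22) alone gives m22 = false.
(!m32) alone gives m32 = false.
(!m42) alone gives m42 = false.
Try m21 = true.
(!m31) alone gives m31 = false.
(m33) alone gives m33 = true.
(!m41) alone gives m41 = false.
(m43) alone gives m43 = true.
That conflicts with the unit clause (!m43).
Backtrack on m21: now try m21 = false.
(m23) alone gives m23 = true.
(!m13) alone gives m13 = false.
(!m33) alone gives m33 = false.
(m31) alone gives m31 = true.
(!m41) alone gives m41 = false.
(m43) alone gives m43 = true.
That conflicts with the unit clause (!m43).
Either choice for m21 ends in contradiction.
Backtrack on m12: now try m12 = false.
(m13) alone gives m13 = true.
(!m23) alone gives m23 = false.
(!m33) alone gives m33 = false.
(!m43) alone gives m43 = false.
Try m21 = true.
(!m31) alone gives m31 = false.
(m32) alone gives m32 = true.
(!m41) alone gives m41 = false.
(m42) alone gives m42 = true.
That conflicts with the unit clause (!m42).
Backtrack on m21: now try m21 = false.
(m22) alone gives m22 = true.
(!m32) alone gives m32 = false.
(m31) alone gives m31 = true.
(!m41) alone gives m41 = false.
(m42) alone gives m42 = true.
That conflicts with the unit clause (!m42).
Either choice for m21 ends in contradiction.
Either choice for m12 ends in contradiction.
Backtrack on m11: now try m11 = true.
(!m21) alone gives m21 = false.
(!m31) alone gives m31 = false.
(!m41) alone gives m41 = false.
Try m22 = true.
(!m12) alone gives m12 = false.
(!m32) alone gives m32 = false.
(m33) alone gives m33 = true.
(!m42) alone gives m42 = false.
(m43) alone gives m43 = true.
That conflicts with the unit clause (!m43).
Backtrack on m22: now try m22 = false.
(m23) alone gives m23 = true.
(!m13) alone gives m13 = false.
(!m33) alone gives m33 = false.
(m32) alone gives m32 = true.
(!m12) alone gives m12 = false.
(!m42) alone gives m42 = false.
(m43) alone gives m43 = true.
That conflicts with the unit clause (!m43).
Either choice for m22 ends in contradiction.
Either choice for m11 ends in contradiction.

UNSATISFIABLE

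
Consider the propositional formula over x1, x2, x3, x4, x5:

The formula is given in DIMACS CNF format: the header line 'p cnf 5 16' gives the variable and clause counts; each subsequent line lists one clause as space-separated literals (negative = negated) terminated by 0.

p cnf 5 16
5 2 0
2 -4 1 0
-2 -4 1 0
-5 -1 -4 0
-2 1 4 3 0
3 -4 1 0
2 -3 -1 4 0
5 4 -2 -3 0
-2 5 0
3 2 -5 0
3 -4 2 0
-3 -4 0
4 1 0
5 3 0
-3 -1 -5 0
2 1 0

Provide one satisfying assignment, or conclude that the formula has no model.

Case x5 = True:
Case x1 = True:
Unit clause (¬x4) forces x4 = False.
Unit clause (¬x3) forces x3 = False.
Unit clause (x2) forces x2 = True.
This assignment satisfies each clause.

x1=True,  x2=True,  x3=False,  x4=False,  x5=True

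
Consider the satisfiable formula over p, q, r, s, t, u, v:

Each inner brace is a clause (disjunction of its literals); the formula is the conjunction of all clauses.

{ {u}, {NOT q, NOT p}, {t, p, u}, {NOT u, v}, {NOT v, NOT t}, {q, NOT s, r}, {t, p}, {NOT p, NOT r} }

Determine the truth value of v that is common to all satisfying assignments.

Suppose v = false.
(u) alone gives u = true.
That conflicts with the unit clause (NOT u).
So every satisfying assignment has v = True.

True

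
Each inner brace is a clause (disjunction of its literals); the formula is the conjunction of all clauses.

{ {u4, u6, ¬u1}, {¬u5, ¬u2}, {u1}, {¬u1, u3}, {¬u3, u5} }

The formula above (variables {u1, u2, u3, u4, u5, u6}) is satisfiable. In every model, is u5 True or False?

True

Suppose u5 = False.
The clause (u1) is unit, so u1 = True.
The clause (u3) is unit, so u3 = True.
But (¬u3) is also a unit clause — contradiction.
So every satisfying assignment has u5 = True.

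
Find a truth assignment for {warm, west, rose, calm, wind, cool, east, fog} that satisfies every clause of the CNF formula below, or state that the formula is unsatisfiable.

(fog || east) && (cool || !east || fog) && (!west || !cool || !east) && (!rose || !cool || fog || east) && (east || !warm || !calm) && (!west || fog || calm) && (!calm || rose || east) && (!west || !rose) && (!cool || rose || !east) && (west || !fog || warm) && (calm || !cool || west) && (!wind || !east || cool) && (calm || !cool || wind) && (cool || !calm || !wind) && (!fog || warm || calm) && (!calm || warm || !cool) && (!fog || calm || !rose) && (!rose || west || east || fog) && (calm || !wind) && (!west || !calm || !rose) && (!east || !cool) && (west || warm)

Suppose fog = true.
Suppose west = true.
From the singleton clause (!rose), rose = false.
Suppose cool = false.
Suppose calm = true.
From the singleton clause (east), east = true.
From the singleton clause (!wind), wind = false.
All clauses hold; warm can take either value.

warm: true, west: true, rose: false, calm: true, wind: false, cool: false, east: true, fog: true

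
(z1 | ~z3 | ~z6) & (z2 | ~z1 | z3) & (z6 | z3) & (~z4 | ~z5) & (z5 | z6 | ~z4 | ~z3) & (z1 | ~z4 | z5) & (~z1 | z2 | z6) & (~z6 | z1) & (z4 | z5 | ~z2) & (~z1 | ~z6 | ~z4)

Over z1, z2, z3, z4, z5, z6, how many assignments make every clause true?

8

There are 2^6 = 64 truth assignments over (z1, z2, z3, z4, z5, z6).
Split on z1. With z1 = 1, the clauses containing z1 are satisfied and ~z1 drops from the rest; 5 of the 2^5 = 32 assignments to the other variables satisfy what remains.
With z1 = 0, by the same count on the reduced clause set, 3 assignments work.
Total: 5 + 3 = 8.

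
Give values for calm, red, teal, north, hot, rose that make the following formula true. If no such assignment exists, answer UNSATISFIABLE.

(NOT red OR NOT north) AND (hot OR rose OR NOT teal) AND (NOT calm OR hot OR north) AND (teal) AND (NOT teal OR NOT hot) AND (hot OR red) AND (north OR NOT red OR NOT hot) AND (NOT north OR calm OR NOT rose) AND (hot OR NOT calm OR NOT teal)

Unit clause (teal) forces teal = true.
Unit clause (NOT hot) forces hot = false.
Unit clause (rose) forces rose = true.
Unit clause (red) forces red = true.
Unit clause (NOT north) forces north = false.
Unit clause (NOT calm) forces calm = false.
All clauses are satisfied.

calm ↦ false; red ↦ true; teal ↦ true; north ↦ false; hot ↦ false; rose ↦ true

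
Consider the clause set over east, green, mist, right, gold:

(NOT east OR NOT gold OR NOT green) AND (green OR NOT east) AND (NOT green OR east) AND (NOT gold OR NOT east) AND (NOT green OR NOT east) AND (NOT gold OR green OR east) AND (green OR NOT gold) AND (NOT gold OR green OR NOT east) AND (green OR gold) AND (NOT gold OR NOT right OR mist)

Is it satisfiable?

Try green = true.
(east) alone gives east = true.
But (NOT east) is also a unit clause — contradiction.
Backtrack on green: now try green = false.
(NOT east) alone gives east = false.
(NOT gold) alone gives gold = false.
But (gold) is also a unit clause — contradiction.
Either choice for green ends in contradiction.
No assignment satisfies every clause.

No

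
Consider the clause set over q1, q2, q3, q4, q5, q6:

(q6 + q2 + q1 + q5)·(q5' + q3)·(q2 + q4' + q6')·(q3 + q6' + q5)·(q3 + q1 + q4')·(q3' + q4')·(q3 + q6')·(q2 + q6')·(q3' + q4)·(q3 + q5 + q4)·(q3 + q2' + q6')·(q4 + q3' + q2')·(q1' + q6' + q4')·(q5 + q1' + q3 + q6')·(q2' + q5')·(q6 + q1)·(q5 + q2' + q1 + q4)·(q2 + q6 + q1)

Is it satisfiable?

Satisfiable

Try q5 = 0.
Try q3 = 0.
The clause (q6') is unit, so q6 = 0.
The clause (q4) is unit, so q4 = 1.
The clause (q1) is unit, so q1 = 1.
No clause remains; q2 is free.
A satisfying assignment: q1: 1, q2: 0, q3: 0, q4: 1, q5: 0, q6: 0.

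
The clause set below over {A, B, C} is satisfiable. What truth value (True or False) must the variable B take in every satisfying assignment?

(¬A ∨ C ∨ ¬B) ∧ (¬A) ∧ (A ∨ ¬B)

False

Suppose B = True.
(¬A) alone gives A = False.
Now (A) is unsatisfied and unit — conflict.
So every satisfying assignment has B = False.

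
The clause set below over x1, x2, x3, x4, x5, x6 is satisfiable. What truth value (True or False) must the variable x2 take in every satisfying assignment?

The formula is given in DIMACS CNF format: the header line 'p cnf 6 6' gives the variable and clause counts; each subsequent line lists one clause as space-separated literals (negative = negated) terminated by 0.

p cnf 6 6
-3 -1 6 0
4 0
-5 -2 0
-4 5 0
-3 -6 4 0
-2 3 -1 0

Suppose x2 = True.
Unit clause (x4) forces x4 = True.
Unit clause (¬x5) forces x5 = False.
That conflicts with the unit clause (x5).
So every satisfying assignment has x2 = False.

False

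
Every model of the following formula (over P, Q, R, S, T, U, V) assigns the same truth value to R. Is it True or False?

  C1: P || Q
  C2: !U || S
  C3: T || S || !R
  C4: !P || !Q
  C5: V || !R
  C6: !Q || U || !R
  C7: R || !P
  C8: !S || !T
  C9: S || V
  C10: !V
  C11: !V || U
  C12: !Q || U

Suppose R = true.
The clause (V) is unit, so V = true.
That conflicts with the unit clause (!V).
So every satisfying assignment has R = False.

False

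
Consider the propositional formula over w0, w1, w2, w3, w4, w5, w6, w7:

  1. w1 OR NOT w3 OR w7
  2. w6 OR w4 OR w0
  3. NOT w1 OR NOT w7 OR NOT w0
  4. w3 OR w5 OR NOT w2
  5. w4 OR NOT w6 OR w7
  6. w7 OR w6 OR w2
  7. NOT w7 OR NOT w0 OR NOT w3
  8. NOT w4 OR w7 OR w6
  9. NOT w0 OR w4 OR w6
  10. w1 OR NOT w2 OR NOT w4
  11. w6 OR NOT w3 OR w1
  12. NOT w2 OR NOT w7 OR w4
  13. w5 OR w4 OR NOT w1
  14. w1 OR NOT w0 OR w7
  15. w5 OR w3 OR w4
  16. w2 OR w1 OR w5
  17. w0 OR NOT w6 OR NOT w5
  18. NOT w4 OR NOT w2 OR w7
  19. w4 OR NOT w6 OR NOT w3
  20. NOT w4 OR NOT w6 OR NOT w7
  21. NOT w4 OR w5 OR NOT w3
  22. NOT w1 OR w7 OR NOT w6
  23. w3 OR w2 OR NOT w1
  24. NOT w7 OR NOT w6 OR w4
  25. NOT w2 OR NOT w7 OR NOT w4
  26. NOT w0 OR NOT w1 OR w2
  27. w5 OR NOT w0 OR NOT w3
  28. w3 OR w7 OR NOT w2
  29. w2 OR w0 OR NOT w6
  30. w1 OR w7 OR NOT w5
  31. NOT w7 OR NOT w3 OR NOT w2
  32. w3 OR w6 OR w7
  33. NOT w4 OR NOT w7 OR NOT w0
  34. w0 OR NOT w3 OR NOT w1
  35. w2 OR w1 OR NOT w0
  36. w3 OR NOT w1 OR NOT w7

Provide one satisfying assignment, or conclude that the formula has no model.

w0 ↦ false, w1 ↦ false, w2 ↦ false, w3 ↦ false, w4 ↦ true, w5 ↦ true, w6 ↦ false, w7 ↦ true

Suppose w1 = false.
Suppose w3 = false.
Suppose w5 = true.
(w7) alone gives w7 = true.
Suppose w2 = false.
(NOT w0) alone gives w0 = false.
(NOT w6) alone gives w6 = false.
(w4) alone gives w4 = true.
Every clause now holds.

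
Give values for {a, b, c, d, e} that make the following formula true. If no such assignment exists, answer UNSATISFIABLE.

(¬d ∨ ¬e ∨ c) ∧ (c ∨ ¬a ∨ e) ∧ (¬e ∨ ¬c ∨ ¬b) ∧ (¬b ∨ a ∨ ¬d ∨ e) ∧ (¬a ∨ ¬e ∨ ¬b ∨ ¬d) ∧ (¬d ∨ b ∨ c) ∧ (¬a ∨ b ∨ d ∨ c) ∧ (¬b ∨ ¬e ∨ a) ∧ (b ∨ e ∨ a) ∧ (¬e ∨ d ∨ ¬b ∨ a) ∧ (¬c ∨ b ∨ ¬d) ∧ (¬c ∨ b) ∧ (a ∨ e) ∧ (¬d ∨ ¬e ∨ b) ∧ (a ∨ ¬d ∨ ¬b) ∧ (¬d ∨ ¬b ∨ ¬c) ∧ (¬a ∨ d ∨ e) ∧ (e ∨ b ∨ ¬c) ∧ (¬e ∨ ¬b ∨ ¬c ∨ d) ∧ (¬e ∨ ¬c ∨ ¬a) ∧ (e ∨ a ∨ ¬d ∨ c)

Case c = False:
Case d = False:
Case a = False:
The clause (e) is unit, so e = True.
The clause (¬b) is unit, so b = False.
This assignment satisfies each clause.

a=False,  b=False,  c=False,  d=False,  e=True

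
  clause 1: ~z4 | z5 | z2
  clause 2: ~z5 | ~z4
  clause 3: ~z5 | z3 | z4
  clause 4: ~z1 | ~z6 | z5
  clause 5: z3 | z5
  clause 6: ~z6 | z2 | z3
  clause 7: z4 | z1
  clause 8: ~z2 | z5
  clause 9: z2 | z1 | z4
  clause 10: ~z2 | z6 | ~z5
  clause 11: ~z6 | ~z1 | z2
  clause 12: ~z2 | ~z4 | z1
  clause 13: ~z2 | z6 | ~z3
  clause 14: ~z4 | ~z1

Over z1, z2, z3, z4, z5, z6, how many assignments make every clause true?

3

There are 2^6 = 64 truth assignments over (z1, z2, z3, z4, z5, z6).
Split on z3. With z3 = 1, the clauses containing z3 are satisfied and ~z3 drops from the rest; 3 of the 2^5 = 32 assignments to the other variables satisfy what remains.
With z3 = 0, by the same count on the reduced clause set, 0 assignments work.
(One model: z1=T, z2=F, z3=T, z4=F, z5=F, z6=F.)
Total: 3 + 0 = 3.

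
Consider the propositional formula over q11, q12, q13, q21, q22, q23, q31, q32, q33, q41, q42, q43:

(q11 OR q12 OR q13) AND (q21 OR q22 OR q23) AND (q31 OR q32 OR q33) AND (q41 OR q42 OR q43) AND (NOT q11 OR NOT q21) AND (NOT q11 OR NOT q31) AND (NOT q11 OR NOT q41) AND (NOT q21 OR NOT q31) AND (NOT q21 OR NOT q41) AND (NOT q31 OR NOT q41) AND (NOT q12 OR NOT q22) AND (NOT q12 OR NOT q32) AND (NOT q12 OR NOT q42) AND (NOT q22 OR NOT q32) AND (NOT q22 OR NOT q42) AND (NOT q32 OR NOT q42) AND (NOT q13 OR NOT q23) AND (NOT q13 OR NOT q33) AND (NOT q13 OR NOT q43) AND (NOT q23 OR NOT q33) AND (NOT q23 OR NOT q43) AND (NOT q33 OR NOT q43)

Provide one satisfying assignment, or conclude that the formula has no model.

UNSATISFIABLE

Suppose q11 = false.
Suppose q12 = true.
The clause (NOT q22) is unit, so q22 = false.
The clause (NOT q32) is unit, so q32 = false.
The clause (NOT q42) is unit, so q42 = false.
Suppose q21 = true.
The clause (NOT q31) is unit, so q31 = false.
The clause (q33) is unit, so q33 = true.
The clause (NOT q41) is unit, so q41 = false.
The clause (q43) is unit, so q43 = true.
That conflicts with the unit clause (NOT q43).
So q21 must be the other value — set q21 = false.
The clause (q23) is unit, so q23 = true.
The clause (NOT q13) is unit, so q13 = false.
The clause (NOT q33) is unit, so q33 = false.
The clause (q31) is unit, so q31 = true.
The clause (NOT q41) is unit, so q41 = false.
The clause (q43) is unit, so q43 = true.
That conflicts with the unit clause (NOT q43).
Neither q21 = true nor q21 = false works.
So q12 must be the other value — set q12 = false.
The clause (q13) is unit, so q13 = true.
The clause (NOT q23) is unit, so q23 = false.
The clause (NOT q33) is unit, so q33 = false.
The clause (NOT q43) is unit, so q43 = false.
Suppose q21 = true.
The clause (NOT q31) is unit, so q31 = false.
The clause (q32) is unit, so q32 = true.
The clause (NOT q41) is unit, so q41 = false.
The clause (q42) is unit, so q42 = true.
That conflicts with the unit clause (NOT q42).
So q21 must be the other value — set q21 = false.
The clause (q22) is unit, so q22 = true.
The clause (NOT q32) is unit, so q32 = false.
The clause (q31) is unit, so q31 = true.
The clause (NOT q41) is unit, so q41 = false.
The clause (q42) is unit, so q42 = true.
That conflicts with the unit clause (NOT q42).
Neither q21 = true nor q21 = false works.
Neither q12 = true nor q12 = false works.
So q11 must be the other value — set q11 = true.
The clause (NOT q21) is unit, so q21 = false.
The clause (NOT q31) is unit, so q31 = false.
The clause (NOT q41) is unit, so q41 = false.
Suppose q22 = true.
The clause (NOT q12) is unit, so q12 = false.
The clause (NOT q32) is unit, so q32 = false.
The clause (q33) is unit, so q33 = true.
The clause (NOT q42) is unit, so q42 = false.
The clause (q43) is unit, so q43 = true.
That conflicts with the unit clause (NOT q43).
So q22 must be the other value — set q22 = false.
The clause (q23) is unit, so q23 = true.
The clause (NOT q13) is unit, so q13 = false.
The clause (NOT q33) is unit, so q33 = false.
The clause (q32) is unit, so q32 = true.
The clause (NOT q12) is unit, so q12 = false.
The clause (NOT q42) is unit, so q42 = false.
The clause (q43) is unit, so q43 = true.
That conflicts with the unit clause (NOT q43).
Neither q22 = true nor q22 = false works.
Neither q11 = true nor q11 = false works.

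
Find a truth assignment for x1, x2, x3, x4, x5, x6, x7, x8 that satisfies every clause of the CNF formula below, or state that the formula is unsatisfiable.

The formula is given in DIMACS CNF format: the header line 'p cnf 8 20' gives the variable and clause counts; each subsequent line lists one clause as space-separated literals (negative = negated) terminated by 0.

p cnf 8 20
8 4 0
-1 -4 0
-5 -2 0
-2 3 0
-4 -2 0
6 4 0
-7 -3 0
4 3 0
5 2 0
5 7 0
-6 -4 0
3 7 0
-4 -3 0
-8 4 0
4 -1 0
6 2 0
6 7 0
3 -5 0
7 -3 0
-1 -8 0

Suppose x8 = True.
Unit clause (x4) forces x4 = True.
Unit clause (¬x1) forces x1 = False.
Unit clause (¬x2) forces x2 = False.
Unit clause (x5) forces x5 = True.
Unit clause (¬x6) forces x6 = False.
Now (x6) is unsatisfied and unit — conflict.
That branch fails; take x8 = False instead.
Unit clause (x4) forces x4 = True.
Unit clause (¬x1) forces x1 = False.
Unit clause (¬x2) forces x2 = False.
Unit clause (x5) forces x5 = True.
Unit clause (¬x6) forces x6 = False.
Now (x6) is unsatisfied and unit — conflict.
Neither x8 = True nor x8 = False works.

UNSATISFIABLE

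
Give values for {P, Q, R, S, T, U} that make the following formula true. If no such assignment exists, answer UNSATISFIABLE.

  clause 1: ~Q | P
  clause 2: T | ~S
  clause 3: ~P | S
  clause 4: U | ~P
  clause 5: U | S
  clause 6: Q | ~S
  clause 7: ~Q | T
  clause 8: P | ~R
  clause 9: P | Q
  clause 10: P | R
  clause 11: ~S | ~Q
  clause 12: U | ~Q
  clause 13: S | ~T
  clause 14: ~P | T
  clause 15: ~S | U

Branch on Q: set Q = 0.
The clause (~S) is unit, so S = 0.
The clause (~P) is unit, so P = 0.
But (P) is also a unit clause — contradiction.
Undo Q and try Q = 1.
The clause (P) is unit, so P = 1.
The clause (S) is unit, so S = 1.
But (~S) is also a unit clause — contradiction.
Neither Q = 1 nor Q = 0 works.

UNSATISFIABLE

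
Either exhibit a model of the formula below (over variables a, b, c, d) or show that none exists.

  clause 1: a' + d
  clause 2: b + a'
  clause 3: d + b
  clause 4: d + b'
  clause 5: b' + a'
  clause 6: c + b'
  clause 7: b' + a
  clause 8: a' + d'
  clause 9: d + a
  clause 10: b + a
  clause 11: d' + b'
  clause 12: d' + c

UNSATISFIABLE

Case a = 0:
Unit clause (b') forces b = 0.
But (b) is also a unit clause — contradiction.
So a must be the other value — set a = 1.
Unit clause (d) forces d = 1.
But (d') is also a unit clause — contradiction.
Either choice for a ends in contradiction.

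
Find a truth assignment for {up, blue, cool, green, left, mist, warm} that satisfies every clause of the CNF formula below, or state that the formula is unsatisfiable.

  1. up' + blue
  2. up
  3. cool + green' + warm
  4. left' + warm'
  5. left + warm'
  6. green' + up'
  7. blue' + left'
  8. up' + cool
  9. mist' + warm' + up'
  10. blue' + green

(up) alone gives up = 1.
(blue) alone gives blue = 1.
(green') alone gives green = 0.
That conflicts with the unit clause (green).

UNSATISFIABLE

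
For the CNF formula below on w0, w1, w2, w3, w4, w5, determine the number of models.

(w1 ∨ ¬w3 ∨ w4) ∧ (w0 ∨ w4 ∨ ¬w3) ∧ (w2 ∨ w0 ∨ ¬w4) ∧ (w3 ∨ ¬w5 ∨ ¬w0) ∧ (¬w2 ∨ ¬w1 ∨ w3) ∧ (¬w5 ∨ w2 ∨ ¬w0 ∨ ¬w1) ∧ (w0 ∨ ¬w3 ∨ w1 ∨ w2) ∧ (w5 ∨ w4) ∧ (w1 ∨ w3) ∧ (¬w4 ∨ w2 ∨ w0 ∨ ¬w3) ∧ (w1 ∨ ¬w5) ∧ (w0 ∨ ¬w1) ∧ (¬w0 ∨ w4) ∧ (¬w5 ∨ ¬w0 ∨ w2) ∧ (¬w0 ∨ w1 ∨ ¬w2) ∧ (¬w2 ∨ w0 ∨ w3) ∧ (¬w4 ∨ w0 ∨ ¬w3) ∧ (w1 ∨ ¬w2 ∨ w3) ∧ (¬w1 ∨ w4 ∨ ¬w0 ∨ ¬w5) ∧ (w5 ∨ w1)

4

There are 2^6 = 64 truth assignments over (w0, w1, w2, w3, w4, w5).
Split on w5. With w5 = True, the clauses containing w5 are satisfied and ¬w5 drops from the rest; 1 of the 2^5 = 32 assignments to the other variables satisfy what remains.
With w5 = False, by the same count on the reduced clause set, 3 assignments work.
(One model: w0=T, w1=T, w2=F, w3=F, w4=T, w5=F.)
Total: 1 + 3 = 4.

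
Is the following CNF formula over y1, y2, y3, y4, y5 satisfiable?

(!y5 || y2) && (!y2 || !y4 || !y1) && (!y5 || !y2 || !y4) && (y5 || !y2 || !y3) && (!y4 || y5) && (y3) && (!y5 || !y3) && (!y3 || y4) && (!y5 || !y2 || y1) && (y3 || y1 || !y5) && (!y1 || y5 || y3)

Unit clause (y3) forces y3 = true.
Unit clause (!y5) forces y5 = false.
Unit clause (!y2) forces y2 = false.
Unit clause (!y4) forces y4 = false.
That conflicts with the unit clause (y4).
No assignment satisfies every clause.

No, unsatisfiable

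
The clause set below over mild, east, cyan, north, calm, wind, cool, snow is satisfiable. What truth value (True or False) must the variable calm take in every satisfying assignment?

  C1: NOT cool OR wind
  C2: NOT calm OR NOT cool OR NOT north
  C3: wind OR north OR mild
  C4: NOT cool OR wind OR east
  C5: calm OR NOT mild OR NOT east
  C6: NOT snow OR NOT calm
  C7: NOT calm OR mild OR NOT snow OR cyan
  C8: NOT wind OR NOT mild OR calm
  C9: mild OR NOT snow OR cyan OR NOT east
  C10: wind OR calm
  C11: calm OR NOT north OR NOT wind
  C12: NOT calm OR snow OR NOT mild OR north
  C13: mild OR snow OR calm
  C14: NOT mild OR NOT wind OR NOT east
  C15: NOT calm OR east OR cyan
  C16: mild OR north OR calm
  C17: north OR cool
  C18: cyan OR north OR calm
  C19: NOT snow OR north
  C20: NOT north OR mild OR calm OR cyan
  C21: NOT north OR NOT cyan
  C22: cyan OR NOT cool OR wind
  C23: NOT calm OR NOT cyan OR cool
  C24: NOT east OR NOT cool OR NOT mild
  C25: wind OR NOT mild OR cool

True

Suppose calm = false.
(wind) alone gives wind = true.
(NOT mild) alone gives mild = false.
(NOT north) alone gives north = false.
Now (north) is unsatisfied and unit — conflict.
So every satisfying assignment has calm = True.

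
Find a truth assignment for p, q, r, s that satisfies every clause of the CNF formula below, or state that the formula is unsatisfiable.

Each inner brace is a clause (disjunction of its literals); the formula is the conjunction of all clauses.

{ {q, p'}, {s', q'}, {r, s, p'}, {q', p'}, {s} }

p ↦ 0,  q ↦ 0,  r ↦ 0,  s ↦ 1

Unit clause (s) forces s = 1.
Unit clause (q') forces q = 0.
Unit clause (p') forces p = 0.
All clauses hold; r can take either value.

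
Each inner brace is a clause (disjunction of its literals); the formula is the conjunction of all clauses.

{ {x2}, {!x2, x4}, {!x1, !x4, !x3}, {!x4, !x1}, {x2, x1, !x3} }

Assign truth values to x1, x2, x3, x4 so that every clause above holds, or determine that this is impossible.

The clause (x2) is unit, so x2 = true.
The clause (x4) is unit, so x4 = true.
The clause (!x1) is unit, so x1 = false.
Every clause is now satisfied; x3 is unconstrained.

x1=false,  x2=true,  x3=true,  x4=true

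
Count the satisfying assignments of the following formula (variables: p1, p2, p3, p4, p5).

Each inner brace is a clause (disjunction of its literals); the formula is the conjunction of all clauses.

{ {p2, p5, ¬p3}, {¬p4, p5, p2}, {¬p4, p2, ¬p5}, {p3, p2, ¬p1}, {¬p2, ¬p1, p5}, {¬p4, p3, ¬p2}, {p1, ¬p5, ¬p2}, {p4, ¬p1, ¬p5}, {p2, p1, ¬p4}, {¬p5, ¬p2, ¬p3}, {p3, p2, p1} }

There are 2^5 = 32 truth assignments over (p1, p2, p3, p4, p5).
Split on p4. With p4 = True, the clauses containing p4 are satisfied and ¬p4 drops from the rest; 1 of the 2^4 = 16 assignments to the other variables satisfy what remains.
With p4 = False, by the same count on the reduced clause set, 3 assignments work.
Total: 1 + 3 = 4.

4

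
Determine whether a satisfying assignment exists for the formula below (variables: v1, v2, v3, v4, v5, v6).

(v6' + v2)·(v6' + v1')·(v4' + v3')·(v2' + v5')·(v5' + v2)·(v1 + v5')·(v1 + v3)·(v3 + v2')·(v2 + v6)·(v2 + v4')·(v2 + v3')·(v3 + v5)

Branch on v6: set v6 = 0.
The clause (v2) is unit, so v2 = 1.
The clause (v5') is unit, so v5 = 0.
The clause (v3) is unit, so v3 = 1.
The clause (v4') is unit, so v4 = 0.
Every clause is now satisfied; v1 is unconstrained.
A satisfying assignment: v1: 1; v2: 1; v3: 1; v4: 0; v5: 0; v6: 0.

Yes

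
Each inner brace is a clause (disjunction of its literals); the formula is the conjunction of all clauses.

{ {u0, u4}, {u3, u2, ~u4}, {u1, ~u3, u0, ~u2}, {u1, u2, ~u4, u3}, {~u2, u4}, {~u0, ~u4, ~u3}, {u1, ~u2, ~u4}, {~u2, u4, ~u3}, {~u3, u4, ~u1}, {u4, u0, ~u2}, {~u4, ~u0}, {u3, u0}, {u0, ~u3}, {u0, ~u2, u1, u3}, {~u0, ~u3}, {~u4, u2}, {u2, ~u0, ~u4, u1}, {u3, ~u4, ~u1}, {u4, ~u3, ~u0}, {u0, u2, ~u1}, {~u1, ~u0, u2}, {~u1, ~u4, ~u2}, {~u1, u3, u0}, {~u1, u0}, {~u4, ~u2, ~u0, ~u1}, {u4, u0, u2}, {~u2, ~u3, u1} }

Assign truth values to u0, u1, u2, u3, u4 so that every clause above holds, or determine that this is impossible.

u0=1,  u1=0,  u2=0,  u3=0,  u4=0

Try u0 = 1.
The clause (~u4) is unit, so u4 = 0.
The clause (~u2) is unit, so u2 = 0.
The clause (~u3) is unit, so u3 = 0.
The clause (~u1) is unit, so u1 = 0.
Every clause now holds.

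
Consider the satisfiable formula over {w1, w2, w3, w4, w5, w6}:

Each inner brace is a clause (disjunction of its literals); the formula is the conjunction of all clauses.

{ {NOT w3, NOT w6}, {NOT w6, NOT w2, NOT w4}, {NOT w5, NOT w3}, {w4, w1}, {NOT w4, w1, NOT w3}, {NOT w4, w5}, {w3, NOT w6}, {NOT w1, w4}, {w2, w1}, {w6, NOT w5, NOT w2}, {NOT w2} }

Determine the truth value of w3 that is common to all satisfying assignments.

False

Suppose w3 = true.
From the singleton clause (NOT w6), w6 = false.
From the singleton clause (NOT w5), w5 = false.
From the singleton clause (NOT w4), w4 = false.
From the singleton clause (w1), w1 = true.
That conflicts with the unit clause (NOT w1).
So every satisfying assignment has w3 = False.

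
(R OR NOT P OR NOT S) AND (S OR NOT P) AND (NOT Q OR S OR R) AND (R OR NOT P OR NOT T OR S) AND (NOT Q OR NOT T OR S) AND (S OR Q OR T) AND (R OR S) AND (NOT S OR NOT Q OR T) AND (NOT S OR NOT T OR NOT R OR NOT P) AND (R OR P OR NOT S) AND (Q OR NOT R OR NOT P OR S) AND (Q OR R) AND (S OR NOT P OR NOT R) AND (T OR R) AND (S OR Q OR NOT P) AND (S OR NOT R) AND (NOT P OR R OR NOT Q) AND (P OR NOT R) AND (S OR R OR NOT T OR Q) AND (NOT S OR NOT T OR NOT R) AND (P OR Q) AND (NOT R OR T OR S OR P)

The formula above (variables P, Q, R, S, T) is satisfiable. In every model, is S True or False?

True

Suppose S = false.
The clause (NOT P) is unit, so P = false.
The clause (R) is unit, so R = true.
But (NOT R) is also a unit clause — contradiction.
So every satisfying assignment has S = True.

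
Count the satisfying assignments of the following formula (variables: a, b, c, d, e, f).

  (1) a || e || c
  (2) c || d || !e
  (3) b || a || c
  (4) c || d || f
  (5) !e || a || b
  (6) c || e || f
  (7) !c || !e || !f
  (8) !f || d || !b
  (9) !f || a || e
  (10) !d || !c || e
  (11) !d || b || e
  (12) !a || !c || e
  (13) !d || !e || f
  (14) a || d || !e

9

There are 2^6 = 64 truth assignments over (a, b, c, d, e, f).
Split on f. With f = true, the clauses containing f are satisfied and !f drops from the rest; 5 of the 2^5 = 32 assignments to the other variables satisfy what remains.
With f = false, by the same count on the reduced clause set, 4 assignments work.
(One model: a=F, b=F, c=T, d=F, e=F, f=F.)
Total: 5 + 4 = 9.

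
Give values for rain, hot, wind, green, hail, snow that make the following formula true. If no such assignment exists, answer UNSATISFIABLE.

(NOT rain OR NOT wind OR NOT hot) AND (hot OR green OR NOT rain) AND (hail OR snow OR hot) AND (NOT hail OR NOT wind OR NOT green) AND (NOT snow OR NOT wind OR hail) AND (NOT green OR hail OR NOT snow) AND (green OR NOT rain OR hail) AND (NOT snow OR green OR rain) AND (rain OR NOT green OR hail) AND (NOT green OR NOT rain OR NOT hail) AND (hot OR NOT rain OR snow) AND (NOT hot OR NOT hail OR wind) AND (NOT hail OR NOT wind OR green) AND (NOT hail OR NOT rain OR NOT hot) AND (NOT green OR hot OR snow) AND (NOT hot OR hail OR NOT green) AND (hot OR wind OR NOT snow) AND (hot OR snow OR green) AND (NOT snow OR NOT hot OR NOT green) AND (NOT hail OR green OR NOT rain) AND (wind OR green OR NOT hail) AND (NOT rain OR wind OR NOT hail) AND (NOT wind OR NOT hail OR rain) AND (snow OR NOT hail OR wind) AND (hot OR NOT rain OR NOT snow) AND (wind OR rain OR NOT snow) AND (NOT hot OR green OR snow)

Try rain = false.
Try snow = false.
Try hail = true.
The clause (NOT wind) is unit, so wind = false.
That conflicts with the unit clause (wind).
That branch fails; take hail = false instead.
The clause (hot) is unit, so hot = true.
The clause (NOT green) is unit, so green = false.
That conflicts with the unit clause (green).
Either choice for hail ends in contradiction.
That branch fails; take snow = true instead.
The clause (green) is unit, so green = true.
The clause (hail) is unit, so hail = true.
The clause (NOT wind) is unit, so wind = false.
That conflicts with the unit clause (wind).
Either choice for snow ends in contradiction.
That branch fails; take rain = true instead.
Try wind = false.
The clause (NOT hail) is unit, so hail = false.
The clause (green) is unit, so green = true.
The clause (NOT snow) is unit, so snow = false.
The clause (hot) is unit, so hot = true.
That conflicts with the unit clause (NOT hot).
That branch fails; take wind = true instead.
The clause (NOT hot) is unit, so hot = false.
The clause (green) is unit, so green = true.
The clause (NOT hail) is unit, so hail = false.
The clause (snow) is unit, so snow = true.
That conflicts with the unit clause (NOT snow).
Either choice for wind ends in contradiction.
Either choice for rain ends in contradiction.

UNSATISFIABLE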